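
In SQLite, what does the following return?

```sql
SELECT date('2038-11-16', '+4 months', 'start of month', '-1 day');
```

Adding +4 months to 2038-11-16 gives 2039-03-16.
`start of month` rewinds 2039-03-16 to 2039-03-01.
Going back 1 day from 2039-03-01 reaches 2039-02-28 (last day of February, 28 days).

2039-02-28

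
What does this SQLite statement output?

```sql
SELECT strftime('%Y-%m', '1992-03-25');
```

1992-03

`%Y-%m` extracts the year-month: 1992-03.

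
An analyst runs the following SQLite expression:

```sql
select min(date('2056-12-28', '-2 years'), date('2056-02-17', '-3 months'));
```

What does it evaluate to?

2054-12-28

date('2056-12-28', '-2 years') → 2054-12-28.
date('2056-02-17', '-3 months') → 2055-11-17.
Earlier of the two is 2054-12-28.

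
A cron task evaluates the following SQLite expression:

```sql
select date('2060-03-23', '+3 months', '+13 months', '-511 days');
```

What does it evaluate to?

2060-02-28

Adding +3 months to 2060-03-23 gives 2060-06-23.
Adding +13 months to 2060-06-23 gives 2061-07-23.
Applying '-511 days' to 2061-07-23: counting 511 days back gives 2060-02-28.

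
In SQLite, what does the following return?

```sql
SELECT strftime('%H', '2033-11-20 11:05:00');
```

`%H` extracts the 2-digit hour (00-23): 11.

11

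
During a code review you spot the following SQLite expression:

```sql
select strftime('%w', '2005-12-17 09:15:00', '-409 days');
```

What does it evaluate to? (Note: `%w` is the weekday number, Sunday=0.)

3

First apply '-409 days': 2005-12-17 09:15:00 → 2004-11-03 09:15:00.
2004-11-03 is a Wednesday; with Sunday=0 that is 3.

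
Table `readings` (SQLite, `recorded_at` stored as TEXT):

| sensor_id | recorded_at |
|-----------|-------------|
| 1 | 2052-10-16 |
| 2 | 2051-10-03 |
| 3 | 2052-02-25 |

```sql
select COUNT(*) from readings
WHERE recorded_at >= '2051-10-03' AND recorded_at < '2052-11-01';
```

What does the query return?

3

Rows in [2051-10-03, 2052-11-01): 2052-10-16, 2051-10-03, 2052-02-25 → 3 rows.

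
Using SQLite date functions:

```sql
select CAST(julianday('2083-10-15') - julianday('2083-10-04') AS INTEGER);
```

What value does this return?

11

Both dates are in October 2083: 15 − 4 = 11.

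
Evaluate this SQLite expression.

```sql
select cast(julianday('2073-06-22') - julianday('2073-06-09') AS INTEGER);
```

13

Both dates are in June 2073: 22 − 9 = 13.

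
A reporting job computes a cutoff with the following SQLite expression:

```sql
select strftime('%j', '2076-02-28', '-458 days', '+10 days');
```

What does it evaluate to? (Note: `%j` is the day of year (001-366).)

First apply '-458 days', '+10 days': 2076-02-28 → 2074-12-07.
Day-of-year for 2074-12-07: days since 2074-01-01 inclusive = 341, zero-padded to 341.

341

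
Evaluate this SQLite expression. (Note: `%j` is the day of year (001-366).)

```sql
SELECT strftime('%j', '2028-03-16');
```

076

Day-of-year for 2028-03-16: days since 2028-01-01 inclusive = 76, zero-padded to 076.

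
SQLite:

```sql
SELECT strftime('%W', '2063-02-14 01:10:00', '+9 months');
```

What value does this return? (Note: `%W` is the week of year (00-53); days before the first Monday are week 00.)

46

First apply '+9 months': 2063-02-14 01:10:00 → 2063-11-14 01:10:00.
2063-11-14 is a Wednesday. SQLite's %W counts Mondays since the year started; the result is 46.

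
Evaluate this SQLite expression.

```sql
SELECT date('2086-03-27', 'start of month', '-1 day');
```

2086-02-28

`start of month` rewinds 2086-03-27 to 2086-03-01.
Going back 1 day from 2086-03-01 reaches 2086-02-28 (last day of February, 28 days).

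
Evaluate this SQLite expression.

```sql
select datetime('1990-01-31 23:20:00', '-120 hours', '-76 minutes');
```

1990-01-26 22:04:00

-120 hours from 1990-01-31 23:20:00 is 1990-01-26 23:20:00 (crosses midnight).
76 minutes = 1h 16m; -76 minutes from 1990-01-26 23:20:00 is 1990-01-26 22:04:00.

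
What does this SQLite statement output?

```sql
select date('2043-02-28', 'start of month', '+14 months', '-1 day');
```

2044-03-31

`start of month` rewinds 2043-02-28 to 2043-02-01.
Adding +14 months to 2043-02-01 gives 2044-04-01.
Going back 1 day from 2044-04-01 reaches 2044-03-31 (last day of March, 31 days).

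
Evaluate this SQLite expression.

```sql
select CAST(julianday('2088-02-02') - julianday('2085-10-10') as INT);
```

845

21 days remain in October 2085 after the 10th (31 − 10).
Full months from November 2085 through January 2088 contribute their day counts.
Then 2 days into February 2088.
Total: 21 + 30 + 31 + 31 + 28 + 31 + 30 + 31 + 30 + 31 + 31 + 30 + 31 + 30 + 31 + 31 + 28 + 31 + 30 + 31 + 30 + 31 + 31 + 30 + 31 + 30 + 31 + 31 + 2 = 845.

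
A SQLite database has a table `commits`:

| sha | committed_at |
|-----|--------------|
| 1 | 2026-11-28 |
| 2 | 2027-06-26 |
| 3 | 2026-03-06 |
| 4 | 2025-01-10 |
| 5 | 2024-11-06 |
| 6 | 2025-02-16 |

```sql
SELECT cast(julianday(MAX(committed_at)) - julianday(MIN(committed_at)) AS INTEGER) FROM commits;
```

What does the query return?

MIN = 2024-11-06, MAX = 2027-06-26.
24 days remain in November 2024 after the 6th (30 − 6).
Full months from December 2024 through May 2027 contribute their day counts.
Then 26 days into June 2027.
Total: 24 + 31 + 31 + 28 + 31 + 30 + 31 + 30 + 31 + 31 + 30 + 31 + 30 + 31 + 31 + 28 + 31 + 30 + 31 + 30 + 31 + 31 + 30 + 31 + 30 + 31 + 31 + 28 + 31 + 30 + 31 + 26 = 962.

962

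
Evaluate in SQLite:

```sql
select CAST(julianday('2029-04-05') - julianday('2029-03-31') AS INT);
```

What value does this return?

5

0 days remain in March 2029 after the 31st (31 − 31).
Then 5 days into April 2029.
Total: 0 + 5 = 5.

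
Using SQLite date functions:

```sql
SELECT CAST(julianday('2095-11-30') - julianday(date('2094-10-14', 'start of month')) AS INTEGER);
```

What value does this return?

425

`start of month` rewinds 2094-10-14 to 2094-10-01.
30 days remain in October 2094 after the 1st (31 − 1).
Full months from November 2094 through October 2095 contribute their day counts.
Then 30 days into November 2095.
Total: 30 + 30 + 31 + 31 + 28 + 31 + 30 + 31 + 30 + 31 + 31 + 30 + 31 + 30 = 425.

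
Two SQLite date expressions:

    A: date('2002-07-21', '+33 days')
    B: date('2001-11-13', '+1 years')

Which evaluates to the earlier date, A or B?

A = 2002-08-23.
B = 2002-11-13.
A is earlier.

A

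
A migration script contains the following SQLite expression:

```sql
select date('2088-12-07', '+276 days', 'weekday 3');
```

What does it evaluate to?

2089-09-14

Applying '+276 days' to 2088-12-07: counting 276 days forward gives 2089-09-09.
`weekday 3` advances to the next Wednesday; 2089-09-09 is a Friday, so it moves forward to 2089-09-14.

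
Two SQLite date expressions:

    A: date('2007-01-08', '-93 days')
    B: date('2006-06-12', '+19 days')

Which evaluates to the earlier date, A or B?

B

A = 2006-10-07.
B = 2006-07-01.
B is earlier.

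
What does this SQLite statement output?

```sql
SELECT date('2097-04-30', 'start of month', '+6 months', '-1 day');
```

`start of month` rewinds 2097-04-30 to 2097-04-01.
Adding +6 months to 2097-04-01 gives 2097-10-01.
Going back 1 day from 2097-10-01 reaches 2097-09-30 (last day of September, 30 days).

2097-09-30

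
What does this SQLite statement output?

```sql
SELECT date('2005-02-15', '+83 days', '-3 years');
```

2002-05-09

Applying '+83 days' to 2005-02-15: counting 83 days forward gives 2005-05-09.
Adding -3 years to 2005-05-09 gives 2002-05-09.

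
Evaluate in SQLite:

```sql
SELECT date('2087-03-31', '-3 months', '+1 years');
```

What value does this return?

2087-12-31

Adding -3 months to 2087-03-31 gives 2086-12-31.
Adding +1 year to 2086-12-31 gives 2087-12-31.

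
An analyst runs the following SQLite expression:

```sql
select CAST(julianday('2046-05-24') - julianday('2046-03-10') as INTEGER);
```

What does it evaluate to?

75

21 days remain in March 2046 after the 10th (31 − 10).
April 2046: 30 days.
Then 24 days into May 2046.
Total: 21 + 30 + 24 = 75.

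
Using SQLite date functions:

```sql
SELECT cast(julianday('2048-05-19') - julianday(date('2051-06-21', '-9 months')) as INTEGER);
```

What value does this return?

Adding -9 months to 2051-06-21 gives 2050-09-21.
12 days remain in May 2048 after the 19th (31 − 19).
Full months from June 2048 through August 2050 contribute their day counts.
Then 21 days into September 2050.
Total: 12 + 30 + 31 + 31 + 30 + 31 + 30 + 31 + 31 + 28 + 31 + 30 + 31 + 30 + 31 + 31 + 30 + 31 + 30 + 31 + 31 + 28 + 31 + 30 + 31 + 30 + 31 + 31 + 21 = 855.
The subtraction is earlier − later, so the result is −855 → -855.

-855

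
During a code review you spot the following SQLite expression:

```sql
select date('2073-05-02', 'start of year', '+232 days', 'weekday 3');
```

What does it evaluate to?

2073-08-23

`start of year` rewinds 2073-05-02 to 2073-01-01.
Applying '+232 days' to 2073-01-01: counting 232 days forward gives 2073-08-21.
`weekday 3` advances to the next Wednesday; 2073-08-21 is a Monday, so it moves forward to 2073-08-23.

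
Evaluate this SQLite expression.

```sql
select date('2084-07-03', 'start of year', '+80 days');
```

2084-03-21

`start of year` rewinds 2084-07-03 to 2084-01-01.
Applying '+80 days' to 2084-01-01: counting 80 days forward gives 2084-03-21.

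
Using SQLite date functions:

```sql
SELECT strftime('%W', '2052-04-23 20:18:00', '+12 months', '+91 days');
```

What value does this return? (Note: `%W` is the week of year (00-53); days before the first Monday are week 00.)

First apply '+12 months', '+91 days': 2052-04-23 20:18:00 → 2053-07-23 20:18:00.
2053-07-23 is a Wednesday. SQLite's %W counts Mondays since the year started; the result is 29.

29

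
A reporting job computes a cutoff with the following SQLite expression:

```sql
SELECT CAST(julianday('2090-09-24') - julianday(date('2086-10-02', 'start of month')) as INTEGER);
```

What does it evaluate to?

`start of month` rewinds 2086-10-02 to 2086-10-01.
30 days remain in October 2086 after the 1st (31 − 1).
Full months from November 2086 through August 2090 contribute their day counts.
Then 24 days into September 2090.
Total: 30 + 30 + 31 + 31 + 28 + 31 + 30 + 31 + 30 + 31 + 31 + 30 + 31 + 30 + 31 + 31 + 29 + 31 + 30 + 31 + 30 + 31 + 31 + 30 + 31 + 30 + 31 + 31 + 28 + 31 + 30 + 31 + 30 + 31 + 31 + 30 + 31 + 30 + 31 + 31 + 28 + 31 + 30 + 31 + 30 + 31 + 31 + 24 = 1454.

1454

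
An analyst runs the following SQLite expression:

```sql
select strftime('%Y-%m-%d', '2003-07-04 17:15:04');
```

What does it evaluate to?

`%Y-%m-%d` extracts the ISO date: 2003-07-04.

2003-07-04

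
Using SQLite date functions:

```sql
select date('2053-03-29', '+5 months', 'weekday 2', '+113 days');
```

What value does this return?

2053-12-24

Adding +5 months to 2053-03-29 gives 2053-08-29.
`weekday 2` advances to the next Tuesday; 2053-08-29 is a Friday, so it moves forward to 2053-09-02.
Applying '+113 days' to 2053-09-02: counting 113 days forward gives 2053-12-24.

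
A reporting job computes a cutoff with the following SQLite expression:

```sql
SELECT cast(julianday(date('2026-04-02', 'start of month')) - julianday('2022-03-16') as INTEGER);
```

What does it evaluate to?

`start of month` rewinds 2026-04-02 to 2026-04-01.
15 days remain in March 2022 after the 16th (31 − 16).
Full months from April 2022 through March 2026 contribute their day counts.
Then 1 day into April 2026.
Total: 15 + 30 + 31 + 30 + 31 + 31 + 30 + 31 + 30 + 31 + 31 + 28 + 31 + 30 + 31 + 30 + 31 + 31 + 30 + 31 + 30 + 31 + 31 + 29 + 31 + 30 + 31 + 30 + 31 + 31 + 30 + 31 + 30 + 31 + 31 + 28 + 31 + 30 + 31 + 30 + 31 + 31 + 30 + 31 + 30 + 31 + 31 + 28 + 31 + 1 = 1477.

1477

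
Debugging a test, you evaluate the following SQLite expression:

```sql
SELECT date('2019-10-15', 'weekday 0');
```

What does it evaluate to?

`weekday 0` advances to the next Sunday; 2019-10-15 is a Tuesday, so it moves forward to 2019-10-20.

2019-10-20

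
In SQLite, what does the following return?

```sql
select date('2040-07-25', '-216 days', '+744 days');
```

Applying '-216 days' to 2040-07-25: counting 216 days back gives 2039-12-22.
Applying '+744 days' to 2039-12-22: counting 744 days forward gives 2042-01-04.

2042-01-04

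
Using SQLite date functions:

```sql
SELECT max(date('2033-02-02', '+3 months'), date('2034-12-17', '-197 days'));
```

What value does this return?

date('2033-02-02', '+3 months') → 2033-05-02.
date('2034-12-17', '-197 days') → 2034-06-03.
Later of the two is 2034-06-03.

2034-06-03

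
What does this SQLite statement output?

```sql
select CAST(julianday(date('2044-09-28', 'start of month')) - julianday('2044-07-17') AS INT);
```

46

`start of month` rewinds 2044-09-28 to 2044-09-01.
14 days remain in July 2044 after the 17th (31 − 17).
August 2044: 31 days.
Then 1 day into September 2044.
Total: 14 + 31 + 1 = 46.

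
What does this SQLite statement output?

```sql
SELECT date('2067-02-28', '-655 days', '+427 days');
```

Applying '-655 days' to 2067-02-28: counting 655 days back gives 2065-05-14.
Applying '+427 days' to 2065-05-14: counting 427 days forward gives 2066-07-15.

2066-07-15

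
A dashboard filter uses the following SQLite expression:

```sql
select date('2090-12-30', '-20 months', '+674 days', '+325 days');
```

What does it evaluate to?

Adding -20 months to 2090-12-30 gives 2089-04-30.
Applying '+674 days' to 2089-04-30: counting 674 days forward gives 2091-03-05.
Applying '+325 days' to 2091-03-05: counting 325 days forward gives 2092-01-24.

2092-01-24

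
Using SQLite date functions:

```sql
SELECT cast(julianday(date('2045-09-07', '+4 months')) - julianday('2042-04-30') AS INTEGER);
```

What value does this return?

Adding +4 months to 2045-09-07 gives 2046-01-07.
0 days remain in April 2042 after the 30th (30 − 30).
Full months from May 2042 through December 2045 contribute their day counts.
Then 7 days into January 2046.
Total: 0 + 31 + 30 + 31 + 31 + 30 + 31 + 30 + 31 + 31 + 28 + 31 + 30 + 31 + 30 + 31 + 31 + 30 + 31 + 30 + 31 + 31 + 29 + 31 + 30 + 31 + 30 + 31 + 31 + 30 + 31 + 30 + 31 + 31 + 28 + 31 + 30 + 31 + 30 + 31 + 31 + 30 + 31 + 30 + 31 + 7 = 1348.

1348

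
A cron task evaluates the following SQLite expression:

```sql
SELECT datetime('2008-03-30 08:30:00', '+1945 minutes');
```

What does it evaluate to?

1945 minutes = 32h 25m; +1945 minutes from 2008-03-30 08:30:00 is 2008-03-31 16:55:00 (crosses midnight).

2008-03-31 16:55:00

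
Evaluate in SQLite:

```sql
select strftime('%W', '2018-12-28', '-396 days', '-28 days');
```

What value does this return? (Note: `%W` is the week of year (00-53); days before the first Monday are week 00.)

44

First apply '-396 days', '-28 days': 2018-12-28 → 2017-10-30.
2017-10-30 is a Monday. SQLite's %W counts Mondays since the year started; the result is 44.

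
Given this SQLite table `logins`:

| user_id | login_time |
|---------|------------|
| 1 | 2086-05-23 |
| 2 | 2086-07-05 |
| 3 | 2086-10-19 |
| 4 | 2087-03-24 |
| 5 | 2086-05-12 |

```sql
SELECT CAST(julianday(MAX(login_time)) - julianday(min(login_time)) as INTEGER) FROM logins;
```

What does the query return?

316

MIN = 2086-05-12, MAX = 2087-03-24.
19 days remain in May 2086 after the 12th (31 − 12).
Full months from June 2086 through February 2087 contribute their day counts.
Then 24 days into March 2087.
Total: 19 + 30 + 31 + 31 + 30 + 31 + 30 + 31 + 31 + 28 + 24 = 316.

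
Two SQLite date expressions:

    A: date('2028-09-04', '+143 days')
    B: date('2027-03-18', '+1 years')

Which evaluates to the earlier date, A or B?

A = 2029-01-25.
B = 2028-03-18.
B is earlier.

B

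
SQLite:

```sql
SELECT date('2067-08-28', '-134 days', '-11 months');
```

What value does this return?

2066-05-16

Applying '-134 days' to 2067-08-28: counting 134 days back gives 2067-04-16.
Adding -11 months to 2067-04-16 gives 2066-05-16.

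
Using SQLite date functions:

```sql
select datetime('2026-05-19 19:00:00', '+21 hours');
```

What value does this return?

2026-05-20 16:00:00

+21 hours from 2026-05-19 19:00:00 is 2026-05-20 16:00:00 (crosses midnight).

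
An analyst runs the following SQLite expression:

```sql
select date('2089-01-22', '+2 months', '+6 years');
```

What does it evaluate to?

2095-03-22

Adding +2 months to 2089-01-22 gives 2089-03-22.
Adding +6 years to 2089-03-22 gives 2095-03-22.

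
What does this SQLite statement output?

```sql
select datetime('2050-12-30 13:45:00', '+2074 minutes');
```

2051-01-01 00:19:00

2074 minutes = 34h 34m; +2074 minutes from 2050-12-30 13:45:00 is 2051-01-01 00:19:00 (crosses midnight).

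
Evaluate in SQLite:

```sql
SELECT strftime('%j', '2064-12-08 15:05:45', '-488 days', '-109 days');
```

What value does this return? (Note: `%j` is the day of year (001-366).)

111

First apply '-488 days', '-109 days': 2064-12-08 15:05:45 → 2063-04-21 15:05:45.
Day-of-year for 2063-04-21: days since 2063-01-01 inclusive = 111, zero-padded to 111.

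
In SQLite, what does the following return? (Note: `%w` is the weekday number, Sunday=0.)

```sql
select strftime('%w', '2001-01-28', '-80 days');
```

4

First apply '-80 days': 2001-01-28 → 2000-11-09.
2000-11-09 is a Thursday; with Sunday=0 that is 4.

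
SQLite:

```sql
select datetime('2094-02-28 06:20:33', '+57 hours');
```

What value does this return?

+57 hours from 2094-02-28 06:20:33 is 2094-03-02 15:20:33 (crosses midnight).

2094-03-02 15:20:33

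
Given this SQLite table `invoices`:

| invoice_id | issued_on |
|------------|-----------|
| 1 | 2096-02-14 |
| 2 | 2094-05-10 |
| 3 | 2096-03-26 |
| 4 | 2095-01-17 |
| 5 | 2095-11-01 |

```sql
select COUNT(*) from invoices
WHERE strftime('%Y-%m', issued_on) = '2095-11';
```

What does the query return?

Rows with year-month 2095-11: 2095-11-01 → 1.

1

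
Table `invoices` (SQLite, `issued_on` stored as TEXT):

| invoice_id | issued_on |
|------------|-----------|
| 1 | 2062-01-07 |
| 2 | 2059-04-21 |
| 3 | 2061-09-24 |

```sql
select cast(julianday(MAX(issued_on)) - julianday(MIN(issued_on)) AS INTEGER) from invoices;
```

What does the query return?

992

MIN = 2059-04-21, MAX = 2062-01-07.
9 days remain in April 2059 after the 21st (30 − 21).
Full months from May 2059 through December 2061 contribute their day counts.
Then 7 days into January 2062.
Total: 9 + 31 + 30 + 31 + 31 + 30 + 31 + 30 + 31 + 31 + 29 + 31 + 30 + 31 + 30 + 31 + 31 + 30 + 31 + 30 + 31 + 31 + 28 + 31 + 30 + 31 + 30 + 31 + 31 + 30 + 31 + 30 + 31 + 7 = 992.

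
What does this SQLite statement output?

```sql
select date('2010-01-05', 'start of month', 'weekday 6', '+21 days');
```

2010-01-23

`start of month` rewinds 2010-01-05 to 2010-01-01.
`weekday 6` advances to the next Saturday; 2010-01-01 is a Friday, so it moves forward to 2010-01-02.
Advancing 21 more days within January lands on 2010-01-23.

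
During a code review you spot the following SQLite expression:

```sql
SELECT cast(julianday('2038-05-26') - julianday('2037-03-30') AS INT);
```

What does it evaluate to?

422

1 day remains in March 2037 after the 30th (31 − 30).
Full months from April 2037 through April 2038 contribute their day counts.
Then 26 days into May 2038.
Total: 1 + 30 + 31 + 30 + 31 + 31 + 30 + 31 + 30 + 31 + 31 + 28 + 31 + 30 + 26 = 422.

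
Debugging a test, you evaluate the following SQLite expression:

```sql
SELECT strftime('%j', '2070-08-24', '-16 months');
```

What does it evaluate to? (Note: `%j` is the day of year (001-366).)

First apply '-16 months': 2070-08-24 → 2069-04-24.
Day-of-year for 2069-04-24: days since 2069-01-01 inclusive = 114, zero-padded to 114.

114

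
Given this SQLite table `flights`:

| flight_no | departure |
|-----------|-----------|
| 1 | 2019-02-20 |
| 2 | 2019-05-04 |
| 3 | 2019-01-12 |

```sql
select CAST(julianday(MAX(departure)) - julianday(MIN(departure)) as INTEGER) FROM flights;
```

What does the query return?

112

MIN = 2019-01-12, MAX = 2019-05-04.
19 days remain in January 2019 after the 12th (31 − 12).
February 2019: 28 days.
March 2019: 31 days.
April 2019: 30 days.
Then 4 days into May 2019.
Total: 19 + 28 + 31 + 30 + 4 = 112.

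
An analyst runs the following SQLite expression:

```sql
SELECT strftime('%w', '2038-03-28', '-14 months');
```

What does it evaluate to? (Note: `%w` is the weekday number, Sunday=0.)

3

First apply '-14 months': 2038-03-28 → 2037-01-28.
2037-01-28 is a Wednesday; with Sunday=0 that is 3.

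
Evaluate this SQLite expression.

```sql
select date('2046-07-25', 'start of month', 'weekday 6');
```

`start of month` rewinds 2046-07-25 to 2046-07-01.
`weekday 6` advances to the next Saturday; 2046-07-01 is a Sunday, so it moves forward to 2046-07-07.

2046-07-07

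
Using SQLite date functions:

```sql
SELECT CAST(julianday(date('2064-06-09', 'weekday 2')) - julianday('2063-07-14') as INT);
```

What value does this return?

`weekday 2` advances to the next Tuesday; 2064-06-09 is a Monday, so it moves forward to 2064-06-10.
17 days remain in July 2063 after the 14th (31 − 14).
Full months from August 2063 through May 2064 contribute their day counts.
Then 10 days into June 2064.
Total: 17 + 31 + 30 + 31 + 30 + 31 + 31 + 29 + 31 + 30 + 31 + 10 = 332.

332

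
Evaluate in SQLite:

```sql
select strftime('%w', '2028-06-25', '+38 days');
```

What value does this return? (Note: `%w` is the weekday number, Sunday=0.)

3

First apply '+38 days': 2028-06-25 → 2028-08-02.
2028-08-02 is a Wednesday; with Sunday=0 that is 3.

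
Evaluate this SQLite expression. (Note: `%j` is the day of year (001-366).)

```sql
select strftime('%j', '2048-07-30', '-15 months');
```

First apply '-15 months': 2048-07-30 → 2047-04-30.
Day-of-year for 2047-04-30: days since 2047-01-01 inclusive = 120, zero-padded to 120.

120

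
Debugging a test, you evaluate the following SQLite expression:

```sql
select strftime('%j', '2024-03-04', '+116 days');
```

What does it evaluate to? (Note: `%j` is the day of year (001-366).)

180

First apply '+116 days': 2024-03-04 → 2024-06-28.
Day-of-year for 2024-06-28: days since 2024-01-01 inclusive = 180, zero-padded to 180.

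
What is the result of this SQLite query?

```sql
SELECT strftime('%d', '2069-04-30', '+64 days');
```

First apply '+64 days': 2069-04-30 → 2069-07-03.
`%d` extracts the 2-digit day of month: 03.

03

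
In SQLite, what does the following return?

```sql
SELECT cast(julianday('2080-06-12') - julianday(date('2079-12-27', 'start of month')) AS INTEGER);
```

194

`start of month` rewinds 2079-12-27 to 2079-12-01.
30 days remain in December 2079 after the 1st (31 − 1).
January 2080: 31 days.
February 2080: 29 days (leap year).
March 2080: 31 days.
April 2080: 30 days.
May 2080: 31 days.
Then 12 days into June 2080.
Total: 30 + 31 + 29 + 31 + 30 + 31 + 12 = 194.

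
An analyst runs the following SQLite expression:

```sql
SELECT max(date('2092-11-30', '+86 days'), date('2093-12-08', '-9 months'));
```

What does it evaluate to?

date('2092-11-30', '+86 days') → 2093-02-24.
date('2093-12-08', '-9 months') → 2093-03-08.
Later of the two is 2093-03-08.

2093-03-08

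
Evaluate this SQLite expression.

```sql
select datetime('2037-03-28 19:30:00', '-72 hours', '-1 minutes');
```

-72 hours from 2037-03-28 19:30:00 is 2037-03-25 19:30:00 (crosses midnight).
-1 minutes from 2037-03-25 19:30:00 is 2037-03-25 19:29:00.

2037-03-25 19:29:00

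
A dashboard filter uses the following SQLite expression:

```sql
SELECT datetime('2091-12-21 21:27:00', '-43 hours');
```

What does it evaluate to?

-43 hours from 2091-12-21 21:27:00 is 2091-12-20 02:27:00 (crosses midnight).

2091-12-20 02:27:00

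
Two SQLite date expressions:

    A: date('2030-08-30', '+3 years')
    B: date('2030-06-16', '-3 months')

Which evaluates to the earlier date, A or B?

A = 2033-08-30.
B = 2030-03-16.
B is earlier.

B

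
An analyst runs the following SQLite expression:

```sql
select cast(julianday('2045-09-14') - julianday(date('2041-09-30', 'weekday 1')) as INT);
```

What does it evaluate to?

1445

`weekday 1` advances to the next Monday; 2041-09-30 is already a Monday, so it stays at 2041-09-30.
0 days remain in September 2041 after the 30th (30 − 30).
Full months from October 2041 through August 2045 contribute their day counts.
Then 14 days into September 2045.
Total: 0 + 31 + 30 + 31 + 31 + 28 + 31 + 30 + 31 + 30 + 31 + 31 + 30 + 31 + 30 + 31 + 31 + 28 + 31 + 30 + 31 + 30 + 31 + 31 + 30 + 31 + 30 + 31 + 31 + 29 + 31 + 30 + 31 + 30 + 31 + 31 + 30 + 31 + 30 + 31 + 31 + 28 + 31 + 30 + 31 + 30 + 31 + 31 + 14 = 1445.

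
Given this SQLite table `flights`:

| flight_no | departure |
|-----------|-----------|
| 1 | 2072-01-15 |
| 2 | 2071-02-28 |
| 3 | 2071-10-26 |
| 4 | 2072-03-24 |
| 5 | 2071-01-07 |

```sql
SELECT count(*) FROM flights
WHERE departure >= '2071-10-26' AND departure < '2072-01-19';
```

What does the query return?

Rows in [2071-10-26, 2072-01-19): 2072-01-15, 2071-10-26 → 2 rows.

2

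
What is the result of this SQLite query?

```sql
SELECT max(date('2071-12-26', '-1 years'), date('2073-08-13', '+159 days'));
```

date('2071-12-26', '-1 years') → 2070-12-26.
date('2073-08-13', '+159 days') → 2074-01-19.
Later of the two is 2074-01-19.

2074-01-19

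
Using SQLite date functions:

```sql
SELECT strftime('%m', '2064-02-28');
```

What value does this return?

`%m` extracts the 2-digit month (01-12): 02.

02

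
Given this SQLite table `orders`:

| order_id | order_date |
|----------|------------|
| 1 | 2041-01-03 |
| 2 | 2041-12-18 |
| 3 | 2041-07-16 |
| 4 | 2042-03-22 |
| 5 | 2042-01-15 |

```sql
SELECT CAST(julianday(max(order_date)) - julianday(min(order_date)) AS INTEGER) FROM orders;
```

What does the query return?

MIN = 2041-01-03, MAX = 2042-03-22.
28 days remain in January 2041 after the 3rd (31 − 3).
Full months from February 2041 through February 2042 contribute their day counts.
Then 22 days into March 2042.
Total: 28 + 28 + 31 + 30 + 31 + 30 + 31 + 31 + 30 + 31 + 30 + 31 + 31 + 28 + 22 = 443.

443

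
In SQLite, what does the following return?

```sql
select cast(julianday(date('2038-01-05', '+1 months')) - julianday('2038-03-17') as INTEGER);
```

Adding +1 month to 2038-01-05 gives 2038-02-05.
23 days remain in February 2038 after the 5th (28 − 5).
Then 17 days into March 2038.
Total: 23 + 17 = 40.
The subtraction is earlier − later, so the result is −40 → -40.

-40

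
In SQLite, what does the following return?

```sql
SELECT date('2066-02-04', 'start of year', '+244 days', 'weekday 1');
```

`start of year` rewinds 2066-02-04 to 2066-01-01.
Applying '+244 days' to 2066-01-01: counting 244 days forward gives 2066-09-02.
`weekday 1` advances to the next Monday; 2066-09-02 is a Thursday, so it moves forward to 2066-09-06.

2066-09-06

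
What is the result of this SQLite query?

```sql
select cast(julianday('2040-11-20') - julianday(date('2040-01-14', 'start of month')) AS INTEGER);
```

`start of month` rewinds 2040-01-14 to 2040-01-01.
30 days remain in January 2040 after the 1st (31 − 1).
Full months from February 2040 through October 2040 contribute their day counts.
Then 20 days into November 2040.
Total: 30 + 29 + 31 + 30 + 31 + 30 + 31 + 31 + 30 + 31 + 20 = 324.

324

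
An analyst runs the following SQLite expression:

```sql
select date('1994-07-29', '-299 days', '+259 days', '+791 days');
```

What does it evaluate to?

Applying '-299 days' to 1994-07-29: counting 299 days back gives 1993-10-03.
Applying '+259 days' to 1993-10-03: counting 259 days forward gives 1994-06-19.
Applying '+791 days' to 1994-06-19: counting 791 days forward gives 1996-08-18.

1996-08-18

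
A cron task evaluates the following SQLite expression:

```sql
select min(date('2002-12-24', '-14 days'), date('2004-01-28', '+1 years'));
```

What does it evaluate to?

2002-12-10

date('2002-12-24', '-14 days') → 2002-12-10.
date('2004-01-28', '+1 years') → 2005-01-28.
Earlier of the two is 2002-12-10.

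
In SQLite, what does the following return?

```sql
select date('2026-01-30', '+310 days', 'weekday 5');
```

2026-12-11

Applying '+310 days' to 2026-01-30: counting 310 days forward gives 2026-12-06.
`weekday 5` advances to the next Friday; 2026-12-06 is a Sunday, so it moves forward to 2026-12-11.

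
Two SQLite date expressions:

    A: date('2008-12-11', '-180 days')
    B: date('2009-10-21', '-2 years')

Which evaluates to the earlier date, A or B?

A = 2008-06-14.
B = 2007-10-21.
B is earlier.

B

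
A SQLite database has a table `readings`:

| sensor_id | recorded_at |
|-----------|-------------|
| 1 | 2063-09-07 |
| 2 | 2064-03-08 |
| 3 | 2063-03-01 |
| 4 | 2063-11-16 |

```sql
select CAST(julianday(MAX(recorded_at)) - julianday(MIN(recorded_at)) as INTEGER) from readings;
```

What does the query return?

MIN = 2063-03-01, MAX = 2064-03-08.
30 days remain in March 2063 after the 1st (31 − 1).
Full months from April 2063 through February 2064 contribute their day counts.
Then 8 days into March 2064.
Total: 30 + 30 + 31 + 30 + 31 + 31 + 30 + 31 + 30 + 31 + 31 + 29 + 8 = 373.

373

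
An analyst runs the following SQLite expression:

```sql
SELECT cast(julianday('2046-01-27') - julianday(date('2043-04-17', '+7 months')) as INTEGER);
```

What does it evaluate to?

Adding +7 months to 2043-04-17 gives 2043-11-17.
13 days remain in November 2043 after the 17th (30 − 17).
Full months from December 2043 through December 2045 contribute their day counts.
Then 27 days into January 2046.
Total: 13 + 31 + 31 + 29 + 31 + 30 + 31 + 30 + 31 + 31 + 30 + 31 + 30 + 31 + 31 + 28 + 31 + 30 + 31 + 30 + 31 + 31 + 30 + 31 + 30 + 31 + 27 = 802.

802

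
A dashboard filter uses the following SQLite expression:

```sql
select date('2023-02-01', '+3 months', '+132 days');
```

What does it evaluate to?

Adding +3 months to 2023-02-01 gives 2023-05-01.
Applying '+132 days' to 2023-05-01: counting 132 days forward gives 2023-09-10.

2023-09-10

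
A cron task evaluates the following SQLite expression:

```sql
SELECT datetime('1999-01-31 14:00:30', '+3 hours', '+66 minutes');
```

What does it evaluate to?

1999-01-31 18:06:30

+3 hours from 1999-01-31 14:00:30 is 1999-01-31 17:00:30.
66 minutes = 1h 6m; +66 minutes from 1999-01-31 17:00:30 is 1999-01-31 18:06:30.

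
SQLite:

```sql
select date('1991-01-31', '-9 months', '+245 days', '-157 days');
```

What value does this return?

1990-07-28

Adding -9 months to 1991-01-31 targets 1990-04-31. April 1990 has only 30 days, so SQLite normalizes the 1-day overflow forward to 1990-05-01.
Applying '+245 days' to 1990-05-01: counting 245 days forward gives 1991-01-01.
Applying '-157 days' to 1991-01-01: counting 157 days back gives 1990-07-28.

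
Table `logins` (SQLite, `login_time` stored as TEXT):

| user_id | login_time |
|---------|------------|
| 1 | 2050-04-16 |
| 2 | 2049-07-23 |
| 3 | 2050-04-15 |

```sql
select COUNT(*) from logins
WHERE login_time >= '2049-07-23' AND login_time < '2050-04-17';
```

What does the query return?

Rows in [2049-07-23, 2050-04-17): 2050-04-16, 2049-07-23, 2050-04-15 → 3 rows.

3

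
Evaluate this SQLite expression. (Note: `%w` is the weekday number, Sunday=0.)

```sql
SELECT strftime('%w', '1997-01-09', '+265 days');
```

3

First apply '+265 days': 1997-01-09 → 1997-10-01.
1997-10-01 is a Wednesday; with Sunday=0 that is 3.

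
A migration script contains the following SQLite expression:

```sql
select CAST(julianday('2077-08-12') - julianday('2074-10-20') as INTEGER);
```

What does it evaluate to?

1027

11 days remain in October 2074 after the 20th (31 − 20).
Full months from November 2074 through July 2077 contribute their day counts.
Then 12 days into August 2077.
Total: 11 + 30 + 31 + 31 + 28 + 31 + 30 + 31 + 30 + 31 + 31 + 30 + 31 + 30 + 31 + 31 + 29 + 31 + 30 + 31 + 30 + 31 + 31 + 30 + 31 + 30 + 31 + 31 + 28 + 31 + 30 + 31 + 30 + 31 + 12 = 1027.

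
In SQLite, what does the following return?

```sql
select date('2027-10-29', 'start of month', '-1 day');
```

`start of month` rewinds 2027-10-29 to 2027-10-01.
Going back 1 day from 2027-10-01 reaches 2027-09-30 (last day of September, 30 days).

2027-09-30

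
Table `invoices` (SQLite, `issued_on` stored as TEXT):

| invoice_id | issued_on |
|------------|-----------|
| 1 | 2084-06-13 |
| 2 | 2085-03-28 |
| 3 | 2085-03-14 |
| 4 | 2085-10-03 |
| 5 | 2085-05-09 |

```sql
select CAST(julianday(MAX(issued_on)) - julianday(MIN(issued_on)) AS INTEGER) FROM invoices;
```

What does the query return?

477

MIN = 2084-06-13, MAX = 2085-10-03.
17 days remain in June 2084 after the 13th (30 − 13).
Full months from July 2084 through September 2085 contribute their day counts.
Then 3 days into October 2085.
Total: 17 + 31 + 31 + 30 + 31 + 30 + 31 + 31 + 28 + 31 + 30 + 31 + 30 + 31 + 31 + 30 + 3 = 477.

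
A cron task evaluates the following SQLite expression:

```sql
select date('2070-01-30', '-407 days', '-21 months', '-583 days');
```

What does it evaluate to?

Applying '-407 days' to 2070-01-30: counting 407 days back gives 2068-12-19.
Adding -21 months to 2068-12-19 gives 2067-03-19.
Applying '-583 days' to 2067-03-19: counting 583 days back gives 2065-08-13.

2065-08-13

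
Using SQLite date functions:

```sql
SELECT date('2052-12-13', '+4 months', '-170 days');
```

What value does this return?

Adding +4 months to 2052-12-13 gives 2053-04-13.
Applying '-170 days' to 2053-04-13: counting 170 days back gives 2052-10-25.

2052-10-25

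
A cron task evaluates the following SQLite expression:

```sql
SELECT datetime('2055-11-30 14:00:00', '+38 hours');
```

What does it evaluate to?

2055-12-02 04:00:00

+38 hours from 2055-11-30 14:00:00 is 2055-12-02 04:00:00 (crosses midnight).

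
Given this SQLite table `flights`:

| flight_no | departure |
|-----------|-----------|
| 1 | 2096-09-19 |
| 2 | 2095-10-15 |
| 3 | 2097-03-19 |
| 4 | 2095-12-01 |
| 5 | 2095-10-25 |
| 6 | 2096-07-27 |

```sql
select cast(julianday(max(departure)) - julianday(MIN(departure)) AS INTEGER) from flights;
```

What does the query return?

MIN = 2095-10-15, MAX = 2097-03-19.
16 days remain in October 2095 after the 15th (31 − 15).
Full months from November 2095 through February 2097 contribute their day counts.
Then 19 days into March 2097.
Total: 16 + 30 + 31 + 31 + 29 + 31 + 30 + 31 + 30 + 31 + 31 + 30 + 31 + 30 + 31 + 31 + 28 + 19 = 521.

521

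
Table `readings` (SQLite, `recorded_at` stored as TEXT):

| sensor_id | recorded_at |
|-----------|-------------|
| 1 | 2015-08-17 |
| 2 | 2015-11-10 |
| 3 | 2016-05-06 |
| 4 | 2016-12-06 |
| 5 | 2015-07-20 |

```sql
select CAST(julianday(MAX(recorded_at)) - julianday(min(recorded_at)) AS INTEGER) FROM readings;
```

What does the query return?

MIN = 2015-07-20, MAX = 2016-12-06.
11 days remain in July 2015 after the 20th (31 − 20).
Full months from August 2015 through November 2016 contribute their day counts.
Then 6 days into December 2016.
Total: 11 + 31 + 30 + 31 + 30 + 31 + 31 + 29 + 31 + 30 + 31 + 30 + 31 + 31 + 30 + 31 + 30 + 6 = 505.

505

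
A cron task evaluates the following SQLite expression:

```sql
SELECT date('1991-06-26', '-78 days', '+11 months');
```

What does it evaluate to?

Applying '-78 days' to 1991-06-26: counting 78 days back gives 1991-04-09.
Adding +11 months to 1991-04-09 gives 1992-03-09.

1992-03-09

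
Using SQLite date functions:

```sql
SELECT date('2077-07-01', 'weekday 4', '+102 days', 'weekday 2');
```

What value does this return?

`weekday 4` advances to the next Thursday; 2077-07-01 is already a Thursday, so it stays at 2077-07-01.
Applying '+102 days' to 2077-07-01: counting 102 days forward gives 2077-10-11.
`weekday 2` advances to the next Tuesday; 2077-10-11 is a Monday, so it moves forward to 2077-10-12.

2077-10-12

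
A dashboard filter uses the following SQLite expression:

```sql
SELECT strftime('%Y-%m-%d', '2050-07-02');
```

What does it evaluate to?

2050-07-02

`%Y-%m-%d` extracts the ISO date: 2050-07-02.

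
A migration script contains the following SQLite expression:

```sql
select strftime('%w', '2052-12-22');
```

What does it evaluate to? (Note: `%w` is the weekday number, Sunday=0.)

0

2052-12-22 is a Sunday; with Sunday=0 that is 0.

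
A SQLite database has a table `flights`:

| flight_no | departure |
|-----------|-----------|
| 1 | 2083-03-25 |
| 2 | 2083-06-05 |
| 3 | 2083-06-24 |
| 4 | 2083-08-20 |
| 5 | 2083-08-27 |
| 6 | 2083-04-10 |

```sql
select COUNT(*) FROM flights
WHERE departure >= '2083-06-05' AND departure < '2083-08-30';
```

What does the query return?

Rows in [2083-06-05, 2083-08-30): 2083-06-05, 2083-06-24, 2083-08-20, 2083-08-27 → 4 rows.

4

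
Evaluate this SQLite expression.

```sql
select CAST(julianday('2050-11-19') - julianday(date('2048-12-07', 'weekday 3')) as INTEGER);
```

`weekday 3` advances to the next Wednesday; 2048-12-07 is a Monday, so it moves forward to 2048-12-09.
22 days remain in December 2048 after the 9th (31 − 9).
Full months from January 2049 through October 2050 contribute their day counts.
Then 19 days into November 2050.
Total: 22 + 31 + 28 + 31 + 30 + 31 + 30 + 31 + 31 + 30 + 31 + 30 + 31 + 31 + 28 + 31 + 30 + 31 + 30 + 31 + 31 + 30 + 31 + 19 = 710.

710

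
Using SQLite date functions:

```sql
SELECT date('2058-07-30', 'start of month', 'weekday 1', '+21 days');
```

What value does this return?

2058-07-22

`start of month` rewinds 2058-07-30 to 2058-07-01.
`weekday 1` advances to the next Monday; 2058-07-01 is already a Monday, so it stays at 2058-07-01.
Advancing 21 more days within July lands on 2058-07-22.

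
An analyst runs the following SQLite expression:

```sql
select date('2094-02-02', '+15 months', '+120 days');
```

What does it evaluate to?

2095-08-30

Adding +15 months to 2094-02-02 gives 2095-05-02.
Applying '+120 days' to 2095-05-02: counting 120 days forward gives 2095-08-30.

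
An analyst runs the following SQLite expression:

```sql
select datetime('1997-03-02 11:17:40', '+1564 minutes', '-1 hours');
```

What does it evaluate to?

1564 minutes = 26h 4m; +1564 minutes from 1997-03-02 11:17:40 is 1997-03-03 13:21:40 (crosses midnight).
-1 hours from 1997-03-03 13:21:40 is 1997-03-03 12:21:40.

1997-03-03 12:21:40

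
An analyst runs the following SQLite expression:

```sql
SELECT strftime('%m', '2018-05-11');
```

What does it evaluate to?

05

`%m` extracts the 2-digit month (01-12): 05.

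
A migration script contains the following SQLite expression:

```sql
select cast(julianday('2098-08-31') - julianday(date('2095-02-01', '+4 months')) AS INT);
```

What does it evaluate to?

1187

Adding +4 months to 2095-02-01 gives 2095-06-01.
29 days remain in June 2095 after the 1st (30 − 1).
Full months from July 2095 through July 2098 contribute their day counts.
Then 31 days into August 2098.
Total: 29 + 31 + 31 + 30 + 31 + 30 + 31 + 31 + 29 + 31 + 30 + 31 + 30 + 31 + 31 + 30 + 31 + 30 + 31 + 31 + 28 + 31 + 30 + 31 + 30 + 31 + 31 + 30 + 31 + 30 + 31 + 31 + 28 + 31 + 30 + 31 + 30 + 31 + 31 = 1187.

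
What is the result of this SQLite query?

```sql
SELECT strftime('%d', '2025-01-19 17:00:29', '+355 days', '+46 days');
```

First apply '+355 days', '+46 days': 2025-01-19 17:00:29 → 2026-02-24 17:00:29.
`%d` extracts the 2-digit day of month: 24.

24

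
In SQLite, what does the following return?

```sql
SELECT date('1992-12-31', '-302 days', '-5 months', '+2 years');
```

1993-10-04

Applying '-302 days' to 1992-12-31: counting 302 days back gives 1992-03-04.
Adding -5 months to 1992-03-04 gives 1991-10-04.
Adding +2 years to 1991-10-04 gives 1993-10-04.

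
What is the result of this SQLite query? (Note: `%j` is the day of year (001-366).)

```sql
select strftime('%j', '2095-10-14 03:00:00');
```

Day-of-year for 2095-10-14: days since 2095-01-01 inclusive = 287, zero-padded to 287.

287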